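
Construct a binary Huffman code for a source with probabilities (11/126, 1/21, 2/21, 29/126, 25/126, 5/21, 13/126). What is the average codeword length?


Huffman construction (repeatedly merge the two least-probable nodes; each merge adds 1 bit to every symbol beneath it): 1/21 + 11/126 = 17/126; 2/21 + 13/126 = 25/126; 17/126 + 25/126 = 1/3; 25/126 + 29/126 = 3/7; 5/21 + 1/3 = 4/7; 3/7 + 4/7 = 1. Resulting codeword lengths (in the order the probabilities were given): (4, 4, 3, 2, 3, 2, 3). L_avg = sum(p_i * l_i) = 11/126*4 + 1/21*4 + 2/21*3 + 29/126*2 + 25/126*3 + 5/21*2 + 13/126*3 = 8/3 = 2.6667

2.6667 bits


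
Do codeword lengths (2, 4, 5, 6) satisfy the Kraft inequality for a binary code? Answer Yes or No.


Kraft sum = sum(2^(-l_i)) = 0.3594, need <= 1. Result: satisfied (a binary prefix-free code with these lengths exists)

Yes


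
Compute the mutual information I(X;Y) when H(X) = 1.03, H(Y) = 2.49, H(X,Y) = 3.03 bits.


I(X;Y) = H(X) + H(Y) - H(X,Y) = 1.03 + 2.49 - 3.03 = 0.49

0.49 bits


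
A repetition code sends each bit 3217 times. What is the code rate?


Rate = k/n = 1/3217

1/3217


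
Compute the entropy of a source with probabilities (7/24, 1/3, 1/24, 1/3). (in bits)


H = -sum(p_i * log2(p_i)). Terms: -(7/24)*log2(7/24) = 0.518469; -(1/3)*log2(1/3) = 0.528321; -(1/24)*log2(1/24) = 0.191040; -(1/3)*log2(1/3) = 0.528321. H = 0.518469 + 0.528321 + 0.191040 + 0.528321 = 1.7662

1.7662 bits


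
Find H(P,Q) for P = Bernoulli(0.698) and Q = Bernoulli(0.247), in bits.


H(P,Q) = -p*log2(q) - (1-p)*log2(1-q). -0.698*log2(0.247) = 1.408157; -0.302*log2(0.753) = 0.123602. H(P,Q) = 1.408157 + 0.123602 = 1.5318

1.5318 bits


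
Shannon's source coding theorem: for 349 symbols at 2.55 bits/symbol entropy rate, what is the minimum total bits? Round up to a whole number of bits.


Minimum bits >= n * H = 349 * 2.55 = 889.95, rounded up to a whole number of bits = 890

890 bits


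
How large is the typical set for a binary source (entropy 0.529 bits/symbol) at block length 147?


log2|A_typical| = nH = 147 * 0.529 = 77.763, so |A_typical| ~ 2^77.763 = 2.564e+23

2.564e+23


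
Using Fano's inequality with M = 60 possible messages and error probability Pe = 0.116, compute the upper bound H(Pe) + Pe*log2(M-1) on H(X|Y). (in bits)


H(Pe) = -Pe*log2(Pe) - (1-Pe)*log2(1-Pe) = -0.116*log2(0.116) - 0.884*log2(0.884) = 0.360505 + 0.157247 = 0.5178. Pe*log2(M-1) = 0.116*log2(59) = 0.682387. Bound = H(Pe) + Pe*log2(M-1) = 0.360505 + 0.157247 + 0.682387 = 1.2001

1.2001 bits


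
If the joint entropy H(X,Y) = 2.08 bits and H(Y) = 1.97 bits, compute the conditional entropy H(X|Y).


H(X|Y) = H(X,Y) - H(Y) = 2.08 - 1.97 = 0.11

0.11 bits


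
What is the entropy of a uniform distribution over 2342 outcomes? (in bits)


H = log2(n) = log2(2342) = 11.1935

11.1935 bits


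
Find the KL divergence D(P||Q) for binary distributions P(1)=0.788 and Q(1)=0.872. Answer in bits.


KL = p*log2(p/q) + (1-p)*log2((1-p)/(1-q)) = 0.788*log2(0.788/0.872) + 0.212*log2(0.212/0.128) = 0.0392

0.0392 bits


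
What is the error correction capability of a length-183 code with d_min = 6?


Correction capability = floor((d-1)/2) = floor((6-1)/2) = 2

2 errors


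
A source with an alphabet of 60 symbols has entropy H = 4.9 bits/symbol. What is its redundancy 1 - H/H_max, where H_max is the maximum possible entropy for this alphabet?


H_max = log2(K) = log2(60) = 5.9069 bits/symbol. Redundancy = 1 - H/H_max = 1 - 4.9/5.9069 = 1 - 0.8295 = 0.1705

0.1705


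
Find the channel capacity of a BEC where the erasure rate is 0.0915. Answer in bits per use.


C = 1 - epsilon = 1 - 0.0915 = 0.9085

0.9085 bits


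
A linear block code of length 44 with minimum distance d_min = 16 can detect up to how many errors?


Detection capability = d_min - 1 = 16 - 1 = 15

15 errors


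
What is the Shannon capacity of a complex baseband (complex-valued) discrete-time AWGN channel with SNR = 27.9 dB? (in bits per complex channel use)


SNR_linear = 10^(27.9/10) = 616.595; C = log2(1 + SNR_linear) = log2(1 + 616.595) = 9.2705

9.2705 bits/channel use


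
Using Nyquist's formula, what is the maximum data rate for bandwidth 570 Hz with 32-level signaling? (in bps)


Rate = 2 * B * log2(M) = 2 * 570 * 5.0 = 5700.0

5700.0 bps


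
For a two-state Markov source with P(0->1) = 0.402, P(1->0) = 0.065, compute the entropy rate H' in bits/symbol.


Stationary distribution: pi_0 = p10/(p01+p10) = 0.1392, pi_1 = 0.8608. Entropy rate H' = pi_0*H(p01) + pi_1*H(p10) = 0.1392*0.9721 + 0.8608*0.347 = 0.434

0.434 bits/symbol


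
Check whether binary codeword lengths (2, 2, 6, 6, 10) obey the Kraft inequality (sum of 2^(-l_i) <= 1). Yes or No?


Kraft sum = sum(2^(-l_i)) = 0.5322, need <= 1. Result: satisfied (a binary prefix-free code with these lengths exists)

Yes


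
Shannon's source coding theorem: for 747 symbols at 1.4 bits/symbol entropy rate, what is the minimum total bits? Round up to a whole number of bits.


Minimum bits >= n * H = 747 * 1.4 = 1045.8, rounded up to a whole number of bits = 1046

1046 bits


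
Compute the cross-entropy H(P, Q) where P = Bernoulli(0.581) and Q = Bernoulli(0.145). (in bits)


H(P,Q) = -p*log2(q) - (1-p)*log2(1-q). -0.581*log2(0.145) = 1.618593; -0.419*log2(0.855) = 0.094696. H(P,Q) = 1.618593 + 0.094696 = 1.7133

1.7133 bits


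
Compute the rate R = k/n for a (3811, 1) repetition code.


Rate = k/n = 1/3811

1/3811


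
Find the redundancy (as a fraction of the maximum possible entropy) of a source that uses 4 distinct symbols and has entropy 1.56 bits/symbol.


H_max = log2(K) = log2(4) = 2.0 bits/symbol. Redundancy = 1 - H/H_max = 1 - 1.56/2.0 = 1 - 0.78 = 0.22

0.22


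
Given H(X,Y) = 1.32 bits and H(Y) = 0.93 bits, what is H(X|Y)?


H(X|Y) = H(X,Y) - H(Y) = 1.32 - 0.93 = 0.39

0.39 bits


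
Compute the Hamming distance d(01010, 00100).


Count differing positions: . ^ ^ ^ . = 3 differences

3


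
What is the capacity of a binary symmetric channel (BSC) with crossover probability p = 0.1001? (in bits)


H(p) = -p*log2(p) - (1-p)*log2(1-p) = -0.1001*log2(0.1001) - 0.8999*log2(0.8999) = 0.332381 + 0.136932 = 0.4693. C = 1 - H(p) = 1 - 0.4693 = 0.5307

0.5307 bits


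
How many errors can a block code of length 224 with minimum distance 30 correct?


Correction capability = floor((d-1)/2) = floor((30-1)/2) = 14

14 errors


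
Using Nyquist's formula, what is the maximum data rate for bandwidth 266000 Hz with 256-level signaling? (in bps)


Rate = 2 * B * log2(M) = 2 * 266000 * 8.0 = 4256000.0

4256000.0 bps


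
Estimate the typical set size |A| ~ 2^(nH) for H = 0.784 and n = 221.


log2|A_typical| = nH = 221 * 0.784 = 173.264, so |A_typical| ~ 2^173.264 = 1.438e+52

1.438e+52


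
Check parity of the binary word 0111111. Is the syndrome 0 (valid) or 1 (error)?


Syndrome = XOR of all bits = 0 XOR 1 XOR 1 XOR 1 XOR 1 XOR 1 XOR 1 = 0

0


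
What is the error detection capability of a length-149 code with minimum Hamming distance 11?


Detection capability = d_min - 1 = 11 - 1 = 10

10 errors


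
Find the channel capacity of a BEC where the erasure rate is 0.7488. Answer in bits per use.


C = 1 - epsilon = 1 - 0.7488 = 0.2512

0.2512 bits


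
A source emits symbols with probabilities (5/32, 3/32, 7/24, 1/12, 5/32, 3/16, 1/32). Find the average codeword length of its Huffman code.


Huffman construction (repeatedly merge the two least-probable nodes; each merge adds 1 bit to every symbol beneath it): 1/32 + 1/12 = 11/96; 3/32 + 11/96 = 5/24; 5/32 + 5/32 = 5/16; 3/16 + 5/24 = 19/48; 7/24 + 5/16 = 29/48; 19/48 + 29/48 = 1. Resulting codeword lengths (in the order the probabilities were given): (3, 3, 2, 4, 3, 2, 4). L_avg = sum(p_i * l_i) = 5/32*3 + 3/32*3 + 7/24*2 + 1/12*4 + 5/32*3 + 3/16*2 + 1/32*4 = 253/96 = 2.6354

2.6354 bits


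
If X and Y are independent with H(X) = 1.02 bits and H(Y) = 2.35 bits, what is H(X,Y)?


For independent variables, H(X,Y) = H(X) + H(Y) = 1.02 + 2.35 = 3.37

3.37 bits


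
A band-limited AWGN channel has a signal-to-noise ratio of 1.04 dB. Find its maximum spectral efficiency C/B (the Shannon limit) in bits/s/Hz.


SNR_linear = 10^(1.04/10) = 1.2706; C/B = log2(1 + SNR_linear) = log2(1 + 1.2706) = 1.1831

1.1831 bits/s/Hz


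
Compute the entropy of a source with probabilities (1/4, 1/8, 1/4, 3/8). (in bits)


H = -sum(p_i * log2(p_i)). Terms: -(1/4)*log2(1/4) = 0.500000; -(1/8)*log2(1/8) = 0.375000; -(1/4)*log2(1/4) = 0.500000; -(3/8)*log2(3/8) = 0.530639. H = 0.500000 + 0.375000 + 0.500000 + 0.530639 = 1.9056

1.9056 bits


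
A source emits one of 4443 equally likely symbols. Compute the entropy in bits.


H = log2(n) = log2(4443) = 12.1173

12.1173 bits


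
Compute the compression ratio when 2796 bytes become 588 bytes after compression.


Ratio = original / compressed = 2796 / 588 = 4.7551

4.7551


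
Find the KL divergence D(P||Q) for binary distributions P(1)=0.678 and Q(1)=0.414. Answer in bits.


KL = p*log2(p/q) + (1-p)*log2((1-p)/(1-q)) = 0.678*log2(0.678/0.414) + 0.322*log2(0.322/0.586) = 0.2043

0.2043 bits


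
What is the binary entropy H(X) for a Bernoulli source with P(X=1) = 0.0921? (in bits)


H = -p*log2(p) - (1-p)*log2(1-p). -0.0921*log2(0.0921) = 0.316884; -0.9079*log2(0.9079) = 0.126556. H = 0.316884 + 0.126556 = 0.4434

0.4434 bits


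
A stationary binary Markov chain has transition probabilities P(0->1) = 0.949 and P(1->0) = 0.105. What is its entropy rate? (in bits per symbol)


Stationary distribution: pi_0 = p10/(p01+p10) = 0.0996, pi_1 = 0.9004. Entropy rate H' = pi_0*H(p01) + pi_1*H(p10) = 0.0996*0.2906 + 0.9004*0.4846 = 0.4653

0.4653 bits/symbol


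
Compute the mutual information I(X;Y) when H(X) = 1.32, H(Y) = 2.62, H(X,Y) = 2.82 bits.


I(X;Y) = H(X) + H(Y) - H(X,Y) = 1.32 + 2.62 - 2.82 = 1.12

1.12 bits


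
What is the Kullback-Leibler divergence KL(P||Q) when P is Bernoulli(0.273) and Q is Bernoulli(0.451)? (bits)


KL = p*log2(p/q) + (1-p)*log2((1-p)/(1-q)) = 0.273*log2(0.273/0.451) + 0.727*log2(0.727/0.549) = 0.0968

0.0968 bits


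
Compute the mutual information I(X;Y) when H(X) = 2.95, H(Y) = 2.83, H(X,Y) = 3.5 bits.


I(X;Y) = H(X) + H(Y) - H(X,Y) = 2.95 + 2.83 - 3.5 = 2.28

2.28 bits


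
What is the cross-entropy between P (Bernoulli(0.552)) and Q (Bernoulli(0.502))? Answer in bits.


H(P,Q) = -p*log2(q) - (1-p)*log2(1-q). -0.552*log2(0.502) = 0.548821; -0.448*log2(0.498) = 0.450590. H(P,Q) = 0.548821 + 0.450590 = 0.9994

0.9994 bits


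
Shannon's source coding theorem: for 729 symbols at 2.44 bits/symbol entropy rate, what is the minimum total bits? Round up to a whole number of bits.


Minimum bits >= n * H = 729 * 2.44 = 1778.76, rounded up to a whole number of bits = 1779

1779 bits


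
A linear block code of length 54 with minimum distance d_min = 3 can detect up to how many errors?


Detection capability = d_min - 1 = 3 - 1 = 2

2 errors


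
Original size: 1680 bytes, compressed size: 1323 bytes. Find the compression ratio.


Ratio = original / compressed = 1680 / 1323 = 1.2698

1.2698


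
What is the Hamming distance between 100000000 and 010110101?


Count differing positions: ^ ^ . ^ ^ . ^ . ^ = 6 differences

6


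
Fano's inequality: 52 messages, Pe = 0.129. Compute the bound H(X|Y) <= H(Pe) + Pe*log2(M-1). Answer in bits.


H(Pe) = -Pe*log2(Pe) - (1-Pe)*log2(1-Pe) = -0.129*log2(0.129) - 0.871*log2(0.871) = 0.381138 + 0.173551 = 0.5547. Pe*log2(M-1) = 0.129*log2(51) = 0.731743. Bound = H(Pe) + Pe*log2(M-1) = 0.381138 + 0.173551 + 0.731743 = 1.2864

1.2864 bits


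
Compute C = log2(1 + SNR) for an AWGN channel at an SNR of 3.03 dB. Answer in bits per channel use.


SNR_linear = 10^(3.03/10) = 2.0091; C = log2(1 + SNR_linear) = log2(1 + 2.0091) = 1.5893

1.5893 bits/channel use


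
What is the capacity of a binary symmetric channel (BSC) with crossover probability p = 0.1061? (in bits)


H(p) = -p*log2(p) - (1-p)*log2(1-p) = -0.1061*log2(0.1061) - 0.8939*log2(0.8939) = 0.343393 + 0.144646 = 0.488. C = 1 - H(p) = 1 - 0.488 = 0.512

0.512 bits


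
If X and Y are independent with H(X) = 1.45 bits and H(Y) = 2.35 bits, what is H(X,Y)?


For independent variables, H(X,Y) = H(X) + H(Y) = 1.45 + 2.35 = 3.8

3.8 bits


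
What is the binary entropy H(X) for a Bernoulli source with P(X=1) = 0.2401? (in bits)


H = -p*log2(p) - (1-p)*log2(1-p). -0.2401*log2(0.2401) = 0.494196; -0.7599*log2(0.7599) = 0.301010. H = 0.494196 + 0.301010 = 0.7952

0.7952 bits


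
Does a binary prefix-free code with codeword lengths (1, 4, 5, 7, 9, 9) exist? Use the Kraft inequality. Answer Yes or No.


Kraft sum = sum(2^(-l_i)) = 0.6055, need <= 1. Result: satisfied (a binary prefix-free code with these lengths exists)

Yes


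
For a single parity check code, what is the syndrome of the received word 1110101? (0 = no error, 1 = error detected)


Syndrome = XOR of all bits = 1 XOR 1 XOR 1 XOR 0 XOR 1 XOR 0 XOR 1 = 1

1


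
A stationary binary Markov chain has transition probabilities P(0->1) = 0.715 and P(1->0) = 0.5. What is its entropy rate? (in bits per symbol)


Stationary distribution: pi_0 = p10/(p01+p10) = 0.4115, pi_1 = 0.5885. Entropy rate H' = pi_0*H(p01) + pi_1*H(p10) = 0.4115*0.8622 + 0.5885*1.0 = 0.9433

0.9433 bits/symbol


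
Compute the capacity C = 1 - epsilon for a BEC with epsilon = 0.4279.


C = 1 - epsilon = 1 - 0.4279 = 0.5721

0.5721 bits


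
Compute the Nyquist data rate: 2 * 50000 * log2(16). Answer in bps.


Rate = 2 * B * log2(M) = 2 * 50000 * 4.0 = 400000.0

400000.0 bps


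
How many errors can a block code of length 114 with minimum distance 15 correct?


Correction capability = floor((d-1)/2) = floor((15-1)/2) = 7

7 errors


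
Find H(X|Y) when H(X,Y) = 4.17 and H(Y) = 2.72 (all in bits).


H(X|Y) = H(X,Y) - H(Y) = 4.17 - 2.72 = 1.45

1.45 bits


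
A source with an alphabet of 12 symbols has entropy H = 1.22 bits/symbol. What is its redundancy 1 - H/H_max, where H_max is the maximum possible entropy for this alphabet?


H_max = log2(K) = log2(12) = 3.585 bits/symbol. Redundancy = 1 - H/H_max = 1 - 1.22/3.585 = 1 - 0.3403 = 0.6597

0.6597


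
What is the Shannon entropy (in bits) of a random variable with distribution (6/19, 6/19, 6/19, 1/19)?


H = -sum(p_i * log2(p_i)). Terms: -(6/19)*log2(6/19) = 0.525147; -(6/19)*log2(6/19) = 0.525147; -(6/19)*log2(6/19) = 0.525147; -(1/19)*log2(1/19) = 0.223575. H = 0.525147 + 0.525147 + 0.525147 + 0.223575 = 1.799

1.799 bits


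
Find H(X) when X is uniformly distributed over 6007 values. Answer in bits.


H = log2(n) = log2(6007) = 12.5524

12.5524 bits


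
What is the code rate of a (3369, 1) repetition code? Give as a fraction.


Rate = k/n = 1/3369

1/3369


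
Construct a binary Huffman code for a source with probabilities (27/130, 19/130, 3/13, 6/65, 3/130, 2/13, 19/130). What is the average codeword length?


Huffman construction (repeatedly merge the two least-probable nodes; each merge adds 1 bit to every symbol beneath it): 3/130 + 6/65 = 3/26; 3/26 + 19/130 = 17/65; 19/130 + 2/13 = 3/10; 27/130 + 3/13 = 57/130; 17/65 + 3/10 = 73/130; 57/130 + 73/130 = 1. Resulting codeword lengths (in the order the probabilities were given): (2, 3, 2, 4, 4, 3, 3). L_avg = sum(p_i * l_i) = 27/130*2 + 19/130*3 + 3/13*2 + 6/65*4 + 3/130*4 + 2/13*3 + 19/130*3 = 174/65 = 2.6769

2.6769 bits


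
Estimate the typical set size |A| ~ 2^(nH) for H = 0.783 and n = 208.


log2|A_typical| = nH = 208 * 0.783 = 162.864, so |A_typical| ~ 2^162.864 = 1.064e+49

1.064e+49


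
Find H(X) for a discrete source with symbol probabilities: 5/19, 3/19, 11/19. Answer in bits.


H = -sum(p_i * log2(p_i)). Terms: -(5/19)*log2(5/19) = 0.506842; -(3/19)*log2(3/19) = 0.420468; -(11/19)*log2(11/19) = 0.456498. H = 0.506842 + 0.420468 + 0.456498 = 1.3838

1.3838 bits


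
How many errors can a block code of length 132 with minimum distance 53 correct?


Correction capability = floor((d-1)/2) = floor((53-1)/2) = 26

26 errors


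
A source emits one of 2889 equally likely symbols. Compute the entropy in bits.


H = log2(n) = log2(2889) = 11.4964

11.4964 bits


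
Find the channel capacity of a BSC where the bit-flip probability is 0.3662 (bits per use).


H(p) = -p*log2(p) - (1-p)*log2(1-p) = -0.3662*log2(0.3662) - 0.6338*log2(0.6338) = 0.530732 + 0.416977 = 0.9477. C = 1 - H(p) = 1 - 0.9477 = 0.0523

0.0523 bits


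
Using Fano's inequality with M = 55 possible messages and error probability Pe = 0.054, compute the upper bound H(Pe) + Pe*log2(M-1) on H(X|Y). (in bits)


H(Pe) = -Pe*log2(Pe) - (1-Pe)*log2(1-Pe) = -0.054*log2(0.054) - 0.946*log2(0.946) = 0.227388 + 0.075763 = 0.3032. Pe*log2(M-1) = 0.054*log2(54) = 0.310764. Bound = H(Pe) + Pe*log2(M-1) = 0.227388 + 0.075763 + 0.310764 = 0.6139

0.6139 bits


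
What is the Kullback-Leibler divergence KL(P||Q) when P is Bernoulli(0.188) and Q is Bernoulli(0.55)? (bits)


KL = p*log2(p/q) + (1-p)*log2((1-p)/(1-q)) = 0.188*log2(0.188/0.55) + 0.812*log2(0.812/0.45) = 0.4003

0.4003 bits


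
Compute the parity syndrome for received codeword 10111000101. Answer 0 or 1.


Syndrome = XOR of all bits = 1 XOR 0 XOR 1 XOR 1 XOR 1 XOR 0 XOR 0 XOR 0 XOR 1 XOR 0 XOR 1 = 0

0


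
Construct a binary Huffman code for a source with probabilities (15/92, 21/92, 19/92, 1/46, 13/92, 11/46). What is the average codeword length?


Huffman construction (repeatedly merge the two least-probable nodes; each merge adds 1 bit to every symbol beneath it): 1/46 + 13/92 = 15/92; 15/92 + 15/92 = 15/46; 19/92 + 21/92 = 10/23; 11/46 + 15/46 = 13/23; 10/23 + 13/23 = 1. Resulting codeword lengths (in the order the probabilities were given): (3, 2, 2, 4, 4, 2). L_avg = sum(p_i * l_i) = 15/92*3 + 21/92*2 + 19/92*2 + 1/46*4 + 13/92*4 + 11/46*2 = 229/92 = 2.4891

2.4891 bits


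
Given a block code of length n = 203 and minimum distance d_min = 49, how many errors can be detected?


Detection capability = d_min - 1 = 49 - 1 = 48

48 errors


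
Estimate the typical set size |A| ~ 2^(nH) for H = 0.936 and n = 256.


log2|A_typical| = nH = 256 * 0.936 = 239.616, so |A_typical| ~ 2^239.616 = 1.354e+72

1.354e+72


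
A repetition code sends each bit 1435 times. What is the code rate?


Rate = k/n = 1/1435

1/1435


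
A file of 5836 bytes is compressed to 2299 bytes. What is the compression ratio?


Ratio = original / compressed = 5836 / 2299 = 2.5385

2.5385


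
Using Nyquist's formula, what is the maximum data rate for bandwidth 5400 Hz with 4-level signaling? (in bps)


Rate = 2 * B * log2(M) = 2 * 5400 * 2.0 = 21600.0

21600.0 bps


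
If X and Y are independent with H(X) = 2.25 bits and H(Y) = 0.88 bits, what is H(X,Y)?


For independent variables, H(X,Y) = H(X) + H(Y) = 2.25 + 0.88 = 3.13

3.13 bits


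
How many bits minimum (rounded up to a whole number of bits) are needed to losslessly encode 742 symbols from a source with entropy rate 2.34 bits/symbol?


Minimum bits >= n * H = 742 * 2.34 = 1736.28, rounded up to a whole number of bits = 1737

1737 bits


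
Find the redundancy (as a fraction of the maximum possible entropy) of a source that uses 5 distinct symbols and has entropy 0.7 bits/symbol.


H_max = log2(K) = log2(5) = 2.3219 bits/symbol. Redundancy = 1 - H/H_max = 1 - 0.7/2.3219 = 1 - 0.3015 = 0.6985

0.6985


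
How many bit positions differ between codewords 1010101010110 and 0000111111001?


Count differing positions: ^ . ^ . . ^ . ^ . ^ ^ ^ ^ = 8 differences

8


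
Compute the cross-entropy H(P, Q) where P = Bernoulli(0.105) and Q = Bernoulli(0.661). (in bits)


H(P,Q) = -p*log2(q) - (1-p)*log2(1-q). -0.105*log2(0.661) = 0.062714; -0.895*log2(0.339) = 1.396775. H(P,Q) = 0.062714 + 1.396775 = 1.4595

1.4595 bits


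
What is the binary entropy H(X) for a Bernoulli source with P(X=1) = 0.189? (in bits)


H = -p*log2(p) - (1-p)*log2(1-p). -0.189*log2(0.189) = 0.454269; -0.811*log2(0.811) = 0.245105. H = 0.454269 + 0.245105 = 0.6994

0.6994 bits


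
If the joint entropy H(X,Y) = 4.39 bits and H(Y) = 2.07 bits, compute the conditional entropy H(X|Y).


H(X|Y) = H(X,Y) - H(Y) = 4.39 - 2.07 = 2.32

2.32 bits


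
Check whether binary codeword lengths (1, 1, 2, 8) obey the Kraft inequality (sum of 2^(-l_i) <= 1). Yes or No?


Kraft sum = sum(2^(-l_i)) = 1.2539, need <= 1. Result: violated (a binary prefix-free code with these lengths cannot exist)

No


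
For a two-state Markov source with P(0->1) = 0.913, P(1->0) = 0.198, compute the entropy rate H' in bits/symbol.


Stationary distribution: pi_0 = p10/(p01+p10) = 0.1782, pi_1 = 0.8218. Entropy rate H' = pi_0*H(p01) + pi_1*H(p10) = 0.1782*0.4264 + 0.8218*0.7179 = 0.666

0.666 bits/symbol


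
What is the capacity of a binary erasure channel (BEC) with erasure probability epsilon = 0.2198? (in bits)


C = 1 - epsilon = 1 - 0.2198 = 0.7802

0.7802 bits


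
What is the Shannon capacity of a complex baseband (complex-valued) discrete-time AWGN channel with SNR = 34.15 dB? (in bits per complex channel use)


SNR_linear = 10^(34.15/10) = 2600.1596; C = log2(1 + SNR_linear) = log2(1 + 2600.1596) = 11.3449

11.3449 bits/channel use


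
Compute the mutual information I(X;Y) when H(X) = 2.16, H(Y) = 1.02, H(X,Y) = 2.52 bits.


I(X;Y) = H(X) + H(Y) - H(X,Y) = 2.16 + 1.02 - 2.52 = 0.66

0.66 bits


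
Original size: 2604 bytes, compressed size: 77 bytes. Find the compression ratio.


Ratio = original / compressed = 2604 / 77 = 33.8182

33.8182


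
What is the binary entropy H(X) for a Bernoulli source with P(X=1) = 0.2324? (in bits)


H = -p*log2(p) - (1-p)*log2(1-p). -0.2324*log2(0.2324) = 0.489276; -0.7676*log2(0.7676) = 0.292896. H = 0.489276 + 0.292896 = 0.7822

0.7822 bits


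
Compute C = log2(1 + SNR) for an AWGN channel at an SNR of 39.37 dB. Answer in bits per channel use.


SNR_linear = 10^(39.37/10) = 8649.6792; C = log2(1 + SNR_linear) = log2(1 + 8649.6792) = 13.0786

13.0786 bits/channel use


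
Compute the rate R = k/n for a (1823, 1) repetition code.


Rate = k/n = 1/1823

1/1823


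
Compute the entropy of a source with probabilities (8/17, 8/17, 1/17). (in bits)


H = -sum(p_i * log2(p_i)). Terms: -(8/17)*log2(8/17) = 0.511747; -(8/17)*log2(8/17) = 0.511747; -(1/17)*log2(1/17) = 0.240439. H = 0.511747 + 0.511747 + 0.240439 = 1.2639

1.2639 bits


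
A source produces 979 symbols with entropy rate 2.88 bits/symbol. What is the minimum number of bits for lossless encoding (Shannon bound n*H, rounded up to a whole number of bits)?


Minimum bits >= n * H = 979 * 2.88 = 2819.52, rounded up to a whole number of bits = 2820

2820 bits


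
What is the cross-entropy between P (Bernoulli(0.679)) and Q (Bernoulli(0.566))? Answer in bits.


H(P,Q) = -p*log2(q) - (1-p)*log2(1-q). -0.679*log2(0.566) = 0.557545; -0.321*log2(0.434) = 0.386559. H(P,Q) = 0.557545 + 0.386559 = 0.9441

0.9441 bits


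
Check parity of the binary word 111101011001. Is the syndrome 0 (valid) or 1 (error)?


Syndrome = XOR of all bits = 1 XOR 1 XOR 1 XOR 1 XOR 0 XOR 1 XOR 0 XOR 1 XOR 1 XOR 0 XOR 0 XOR 1 = 0

0


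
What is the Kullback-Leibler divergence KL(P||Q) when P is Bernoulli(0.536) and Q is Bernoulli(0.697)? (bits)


KL = p*log2(p/q) + (1-p)*log2((1-p)/(1-q)) = 0.536*log2(0.536/0.697) + 0.464*log2(0.464/0.303) = 0.0822

0.0822 bits


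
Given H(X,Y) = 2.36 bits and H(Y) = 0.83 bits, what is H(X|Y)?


H(X|Y) = H(X,Y) - H(Y) = 2.36 - 0.83 = 1.53

1.53 bits


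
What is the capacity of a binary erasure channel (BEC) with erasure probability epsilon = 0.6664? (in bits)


C = 1 - epsilon = 1 - 0.6664 = 0.3336

0.3336 bits


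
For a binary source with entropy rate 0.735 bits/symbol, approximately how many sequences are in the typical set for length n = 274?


log2|A_typical| = nH = 274 * 0.735 = 201.39, so |A_typical| ~ 2^201.39 = 4.211e+60

4.211e+60


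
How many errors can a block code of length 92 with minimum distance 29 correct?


Correction capability = floor((d-1)/2) = floor((29-1)/2) = 14

14 errors


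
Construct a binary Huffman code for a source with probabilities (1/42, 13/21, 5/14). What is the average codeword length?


Huffman construction (repeatedly merge the two least-probable nodes; each merge adds 1 bit to every symbol beneath it): 1/42 + 5/14 = 8/21; 8/21 + 13/21 = 1. Resulting codeword lengths (in the order the probabilities were given): (2, 1, 2). L_avg = sum(p_i * l_i) = 1/42*2 + 13/21*1 + 5/14*2 = 29/21 = 1.381

1.381 bits


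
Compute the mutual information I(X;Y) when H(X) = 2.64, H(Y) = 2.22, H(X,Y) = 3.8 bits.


I(X;Y) = H(X) + H(Y) - H(X,Y) = 2.64 + 2.22 - 3.8 = 1.06

1.06 bits


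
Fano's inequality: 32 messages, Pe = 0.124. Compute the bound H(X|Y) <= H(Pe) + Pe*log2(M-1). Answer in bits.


H(Pe) = -Pe*log2(Pe) - (1-Pe)*log2(1-Pe) = -0.124*log2(0.124) - 0.876*log2(0.876) = 0.373437 + 0.167314 = 0.5408. Pe*log2(M-1) = 0.124*log2(31) = 0.614320. Bound = H(Pe) + Pe*log2(M-1) = 0.373437 + 0.167314 + 0.614320 = 1.1551

1.1551 bits


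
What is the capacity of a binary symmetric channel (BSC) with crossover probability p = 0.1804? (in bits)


H(p) = -p*log2(p) - (1-p)*log2(1-p) = -0.1804*log2(0.1804) - 0.8196*log2(0.8196) = 0.445719 + 0.235232 = 0.681. C = 1 - H(p) = 1 - 0.681 = 0.319

0.319 bits


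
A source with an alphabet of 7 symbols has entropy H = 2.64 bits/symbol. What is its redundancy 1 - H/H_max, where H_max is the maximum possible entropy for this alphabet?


H_max = log2(K) = log2(7) = 2.8074 bits/symbol. Redundancy = 1 - H/H_max = 1 - 2.64/2.8074 = 1 - 0.9404 = 0.0596

0.0596


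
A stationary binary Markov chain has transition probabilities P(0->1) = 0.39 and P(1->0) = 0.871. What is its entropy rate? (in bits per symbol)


Stationary distribution: pi_0 = p10/(p01+p10) = 0.6907, pi_1 = 0.3093. Entropy rate H' = pi_0*H(p01) + pi_1*H(p10) = 0.6907*0.9648 + 0.3093*0.5547 = 0.838

0.838 bits/symbol


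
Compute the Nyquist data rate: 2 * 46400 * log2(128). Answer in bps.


Rate = 2 * B * log2(M) = 2 * 46400 * 7.0 = 649600.0

649600.0 bps


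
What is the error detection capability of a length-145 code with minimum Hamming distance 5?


Detection capability = d_min - 1 = 5 - 1 = 4

4 errors


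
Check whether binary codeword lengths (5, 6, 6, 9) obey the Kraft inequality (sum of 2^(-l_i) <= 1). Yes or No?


Kraft sum = sum(2^(-l_i)) = 0.0645, need <= 1. Result: satisfied (a binary prefix-free code with these lengths exists)

Yes


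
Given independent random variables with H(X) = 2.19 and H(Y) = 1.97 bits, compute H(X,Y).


For independent variables, H(X,Y) = H(X) + H(Y) = 2.19 + 1.97 = 4.16

4.16 bits


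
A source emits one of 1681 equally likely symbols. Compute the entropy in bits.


H = log2(n) = log2(1681) = 10.7151

10.7151 bits


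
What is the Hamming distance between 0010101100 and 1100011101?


Count differing positions: ^ ^ ^ . ^ ^ . . . ^ = 6 differences

6


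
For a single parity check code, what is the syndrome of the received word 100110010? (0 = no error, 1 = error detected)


Syndrome = XOR of all bits = 1 XOR 0 XOR 0 XOR 1 XOR 1 XOR 0 XOR 0 XOR 1 XOR 0 = 0

0


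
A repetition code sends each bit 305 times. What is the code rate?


Rate = k/n = 1/305

1/305


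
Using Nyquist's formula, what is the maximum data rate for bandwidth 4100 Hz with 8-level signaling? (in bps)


Rate = 2 * B * log2(M) = 2 * 4100 * 3.0 = 24600.0

24600.0 bps


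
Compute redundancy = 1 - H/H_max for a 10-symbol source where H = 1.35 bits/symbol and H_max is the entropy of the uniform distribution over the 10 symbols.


H_max = log2(K) = log2(10) = 3.3219 bits/symbol. Redundancy = 1 - H/H_max = 1 - 1.35/3.3219 = 1 - 0.4064 = 0.5936

0.5936


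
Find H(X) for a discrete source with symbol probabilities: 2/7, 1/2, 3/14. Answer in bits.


H = -sum(p_i * log2(p_i)). Terms: -(2/7)*log2(2/7) = 0.516387; -(1/2)*log2(1/2) = 0.500000; -(3/14)*log2(3/14) = 0.476227. H = 0.516387 + 0.500000 + 0.476227 = 1.4926

1.4926 bits


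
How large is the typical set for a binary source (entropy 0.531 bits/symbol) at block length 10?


log2|A_typical| = nH = 10 * 0.531 = 5.31, so |A_typical| ~ 2^5.31 = 3.967e+01

3.967e+01


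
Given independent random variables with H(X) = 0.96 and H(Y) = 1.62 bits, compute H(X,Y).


For independent variables, H(X,Y) = H(X) + H(Y) = 0.96 + 1.62 = 2.58

2.58 bits


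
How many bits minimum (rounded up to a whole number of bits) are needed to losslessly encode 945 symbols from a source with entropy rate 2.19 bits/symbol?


Minimum bits >= n * H = 945 * 2.19 = 2069.55, rounded up to a whole number of bits = 2070

2070 bits


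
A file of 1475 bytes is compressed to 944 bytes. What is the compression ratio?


Ratio = original / compressed = 1475 / 944 = 1.5625

1.5625


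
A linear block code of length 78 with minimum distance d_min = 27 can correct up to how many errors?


Correction capability = floor((d-1)/2) = floor((27-1)/2) = 13

13 errors


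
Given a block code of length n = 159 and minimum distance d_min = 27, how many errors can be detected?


Detection capability = d_min - 1 = 27 - 1 = 26

26 errors


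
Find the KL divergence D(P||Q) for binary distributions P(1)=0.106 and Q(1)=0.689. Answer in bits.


KL = p*log2(p/q) + (1-p)*log2((1-p)/(1-q)) = 0.106*log2(0.106/0.689) + 0.894*log2(0.894/0.311) = 1.0756

1.0756 bits


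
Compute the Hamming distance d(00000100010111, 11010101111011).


Count differing positions: ^ ^ . ^ . . . ^ ^ . ^ ^ . . = 7 differences

7


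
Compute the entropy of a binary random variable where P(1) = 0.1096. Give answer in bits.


H = -p*log2(p) - (1-p)*log2(1-p). -0.1096*log2(0.1096) = 0.349589; -0.8904*log2(0.8904) = 0.149119. H = 0.349589 + 0.149119 = 0.4987

0.4987 bits


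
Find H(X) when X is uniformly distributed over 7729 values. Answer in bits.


H = log2(n) = log2(7729) = 12.9161

12.9161 bits


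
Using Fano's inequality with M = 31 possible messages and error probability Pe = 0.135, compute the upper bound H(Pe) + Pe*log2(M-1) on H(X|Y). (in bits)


H(Pe) = -Pe*log2(Pe) - (1-Pe)*log2(1-Pe) = -0.135*log2(0.135) - 0.865*log2(0.865) = 0.390011 + 0.180982 = 0.571. Pe*log2(M-1) = 0.135*log2(30) = 0.662430. Bound = H(Pe) + Pe*log2(M-1) = 0.390011 + 0.180982 + 0.662430 = 1.2334

1.2334 bits


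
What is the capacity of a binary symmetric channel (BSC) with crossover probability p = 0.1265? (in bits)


H(p) = -p*log2(p) - (1-p)*log2(1-p) = -0.1265*log2(0.1265) - 0.8735*log2(0.8735) = 0.377323 + 0.170438 = 0.5478. C = 1 - H(p) = 1 - 0.5478 = 0.4522

0.4522 bits


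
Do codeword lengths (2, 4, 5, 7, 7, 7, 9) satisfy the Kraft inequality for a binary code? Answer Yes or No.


Kraft sum = sum(2^(-l_i)) = 0.3691, need <= 1. Result: satisfied (a binary prefix-free code with these lengths exists)

Yes


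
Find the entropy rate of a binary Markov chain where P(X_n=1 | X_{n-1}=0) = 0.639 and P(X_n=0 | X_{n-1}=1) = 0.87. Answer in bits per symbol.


Stationary distribution: pi_0 = p10/(p01+p10) = 0.5765, pi_1 = 0.4235. Entropy rate H' = pi_0*H(p01) + pi_1*H(p10) = 0.5765*0.9435 + 0.4235*0.5574 = 0.78

0.78 bits/symbol


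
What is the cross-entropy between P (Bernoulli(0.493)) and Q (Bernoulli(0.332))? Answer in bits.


H(P,Q) = -p*log2(q) - (1-p)*log2(1-q). -0.493*log2(0.332) = 0.784237; -0.507*log2(0.668) = 0.295115. H(P,Q) = 0.784237 + 0.295115 = 1.0794

1.0794 bits


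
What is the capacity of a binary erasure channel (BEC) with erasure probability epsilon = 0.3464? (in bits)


C = 1 - epsilon = 1 - 0.3464 = 0.6536

0.6536 bits


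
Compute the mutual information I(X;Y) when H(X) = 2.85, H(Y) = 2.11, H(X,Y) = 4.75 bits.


I(X;Y) = H(X) + H(Y) - H(X,Y) = 2.85 + 2.11 - 4.75 = 0.21

0.21 bits


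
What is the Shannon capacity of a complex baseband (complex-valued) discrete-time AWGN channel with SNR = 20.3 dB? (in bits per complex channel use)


SNR_linear = 10^(20.3/10) = 107.1519; C = log2(1 + SNR_linear) = log2(1 + 107.1519) = 6.7569

6.7569 bits/channel use


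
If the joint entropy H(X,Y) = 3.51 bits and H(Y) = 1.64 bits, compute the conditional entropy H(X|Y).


H(X|Y) = H(X,Y) - H(Y) = 3.51 - 1.64 = 1.87

1.87 bits


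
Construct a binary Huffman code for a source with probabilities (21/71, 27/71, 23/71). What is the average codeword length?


Huffman construction (repeatedly merge the two least-probable nodes; each merge adds 1 bit to every symbol beneath it): 21/71 + 23/71 = 44/71; 27/71 + 44/71 = 1. Resulting codeword lengths (in the order the probabilities were given): (2, 1, 2). L_avg = sum(p_i * l_i) = 21/71*2 + 27/71*1 + 23/71*2 = 115/71 = 1.6197

1.6197 bits


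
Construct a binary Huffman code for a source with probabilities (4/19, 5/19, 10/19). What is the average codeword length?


Huffman construction (repeatedly merge the two least-probable nodes; each merge adds 1 bit to every symbol beneath it): 4/19 + 5/19 = 9/19; 9/19 + 10/19 = 1. Resulting codeword lengths (in the order the probabilities were given): (2, 2, 1). L_avg = sum(p_i * l_i) = 4/19*2 + 5/19*2 + 10/19*1 = 28/19 = 1.4737

1.4737 bits


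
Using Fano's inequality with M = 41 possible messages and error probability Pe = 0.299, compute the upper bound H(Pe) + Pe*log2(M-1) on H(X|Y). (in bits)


H(Pe) = -Pe*log2(Pe) - (1-Pe)*log2(1-Pe) = -0.299*log2(0.299) - 0.701*log2(0.701) = 0.520793 + 0.359272 = 0.8801. Pe*log2(M-1) = 0.299*log2(40) = 1.591257. Bound = H(Pe) + Pe*log2(M-1) = 0.520793 + 0.359272 + 1.591257 = 2.4713

2.4713 bits


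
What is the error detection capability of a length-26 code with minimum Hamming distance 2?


Detection capability = d_min - 1 = 2 - 1 = 1

1 errors


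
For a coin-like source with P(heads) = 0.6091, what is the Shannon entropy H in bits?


H = -p*log2(p) - (1-p)*log2(1-p). -0.6091*log2(0.6091) = 0.435658; -0.3909*log2(0.3909) = 0.529720. H = 0.435658 + 0.529720 = 0.9654

0.9654 bits


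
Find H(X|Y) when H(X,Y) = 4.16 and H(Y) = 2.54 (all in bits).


H(X|Y) = H(X,Y) - H(Y) = 4.16 - 2.54 = 1.62

1.62 bits


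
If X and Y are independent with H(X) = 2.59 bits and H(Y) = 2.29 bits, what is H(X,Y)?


For independent variables, H(X,Y) = H(X) + H(Y) = 2.59 + 2.29 = 4.88

4.88 bits


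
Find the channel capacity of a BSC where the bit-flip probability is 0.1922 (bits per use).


H(p) = -p*log2(p) - (1-p)*log2(1-p) = -0.1922*log2(0.1922) - 0.8078*log2(0.8078) = 0.457305 + 0.248746 = 0.7061. C = 1 - H(p) = 1 - 0.7061 = 0.2939

0.2939 bits


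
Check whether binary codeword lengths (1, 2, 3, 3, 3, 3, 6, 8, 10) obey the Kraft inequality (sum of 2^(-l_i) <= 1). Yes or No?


Kraft sum = sum(2^(-l_i)) = 1.2705, need <= 1. Result: violated (a binary prefix-free code with these lengths cannot exist)

No


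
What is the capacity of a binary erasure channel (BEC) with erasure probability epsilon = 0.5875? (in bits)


C = 1 - epsilon = 1 - 0.5875 = 0.4125

0.4125 bits


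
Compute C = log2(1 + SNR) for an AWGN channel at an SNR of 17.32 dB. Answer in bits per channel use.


SNR_linear = 10^(17.32/10) = 53.9511; C = log2(1 + SNR_linear) = log2(1 + 53.9511) = 5.7801

5.7801 bits/channel use


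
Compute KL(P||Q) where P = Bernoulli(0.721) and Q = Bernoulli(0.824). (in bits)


KL = p*log2(p/q) + (1-p)*log2((1-p)/(1-q)) = 0.721*log2(0.721/0.824) + 0.279*log2(0.279/0.176) = 0.0466

0.0466 bits


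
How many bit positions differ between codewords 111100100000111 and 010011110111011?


Count differing positions: ^ . ^ ^ ^ ^ . ^ . ^ ^ ^ ^ . . = 10 differences

10


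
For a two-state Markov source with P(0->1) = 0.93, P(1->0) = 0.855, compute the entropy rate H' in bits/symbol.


Stationary distribution: pi_0 = p10/(p01+p10) = 0.479, pi_1 = 0.521. Entropy rate H' = pi_0*H(p01) + pi_1*H(p10) = 0.479*0.3659 + 0.521*0.5972 = 0.4864

0.4864 bits/symbol


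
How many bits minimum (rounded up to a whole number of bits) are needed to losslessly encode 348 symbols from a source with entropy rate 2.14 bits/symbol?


Minimum bits >= n * H = 348 * 2.14 = 744.72, rounded up to a whole number of bits = 745

745 bits


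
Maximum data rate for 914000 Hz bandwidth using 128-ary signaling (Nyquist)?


Rate = 2 * B * log2(M) = 2 * 914000 * 7.0 = 12796000.0

12796000.0 bps


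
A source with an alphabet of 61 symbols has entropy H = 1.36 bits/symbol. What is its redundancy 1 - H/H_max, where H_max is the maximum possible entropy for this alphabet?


H_max = log2(K) = log2(61) = 5.9307 bits/symbol. Redundancy = 1 - H/H_max = 1 - 1.36/5.9307 = 1 - 0.2293 = 0.7707

0.7707


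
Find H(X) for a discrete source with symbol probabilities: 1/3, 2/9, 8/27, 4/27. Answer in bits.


H = -sum(p_i * log2(p_i)). Terms: -(1/3)*log2(1/3) = 0.528321; -(2/9)*log2(2/9) = 0.482206; -(8/27)*log2(8/27) = 0.519967; -(4/27)*log2(4/27) = 0.408131. H = 0.528321 + 0.482206 + 0.519967 + 0.408131 = 1.9386

1.9386 bits


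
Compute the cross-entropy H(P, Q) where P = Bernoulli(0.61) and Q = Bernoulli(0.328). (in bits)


H(P,Q) = -p*log2(q) - (1-p)*log2(1-q). -0.61*log2(0.328) = 0.981022; -0.39*log2(0.672) = 0.223652. H(P,Q) = 0.981022 + 0.223652 = 1.2047

1.2047 bits


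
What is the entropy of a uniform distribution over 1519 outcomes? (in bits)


H = log2(n) = log2(1519) = 10.5689

10.5689 bits


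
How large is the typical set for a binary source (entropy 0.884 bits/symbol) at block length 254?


log2|A_typical| = nH = 254 * 0.884 = 224.536, so |A_typical| ~ 2^224.536 = 3.909e+67

3.909e+67


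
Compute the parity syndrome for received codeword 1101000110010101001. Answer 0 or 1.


Syndrome = XOR of all bits = 1 XOR 1 XOR 0 XOR 1 XOR 0 XOR 0 XOR 0 XOR 1 XOR 1 XOR 0 XOR 0 XOR 1 XOR 0 XOR 1 XOR 0 XOR 1 XOR 0 XOR 0 XOR 1 = 1

1


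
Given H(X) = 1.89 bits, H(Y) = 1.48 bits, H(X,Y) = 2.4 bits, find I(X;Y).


I(X;Y) = H(X) + H(Y) - H(X,Y) = 1.89 + 1.48 - 2.4 = 0.97

0.97 bits


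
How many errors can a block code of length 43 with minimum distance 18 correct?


Correction capability = floor((d-1)/2) = floor((18-1)/2) = 8

8 errors


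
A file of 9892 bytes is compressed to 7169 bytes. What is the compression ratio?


Ratio = original / compressed = 9892 / 7169 = 1.3798

1.3798


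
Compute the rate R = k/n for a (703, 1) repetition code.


Rate = k/n = 1/703

1/703


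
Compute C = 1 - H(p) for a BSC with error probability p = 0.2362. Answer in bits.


H(p) = -p*log2(p) - (1-p)*log2(1-p) = -0.2362*log2(0.2362) - 0.7638*log2(0.7638) = 0.491749 + 0.296914 = 0.7887. C = 1 - H(p) = 1 - 0.7887 = 0.2113

0.2113 bits


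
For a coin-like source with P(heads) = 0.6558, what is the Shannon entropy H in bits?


H = -p*log2(p) - (1-p)*log2(1-p). -0.6558*log2(0.6558) = 0.399167; -0.3442*log2(0.3442) = 0.529614. H = 0.399167 + 0.529614 = 0.9288

0.9288 bits


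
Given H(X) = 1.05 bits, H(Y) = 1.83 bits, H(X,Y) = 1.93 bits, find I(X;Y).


I(X;Y) = H(X) + H(Y) - H(X,Y) = 1.05 + 1.83 - 1.93 = 0.95

0.95 bits


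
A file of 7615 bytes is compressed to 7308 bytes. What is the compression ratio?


Ratio = original / compressed = 7615 / 7308 = 1.042

1.042


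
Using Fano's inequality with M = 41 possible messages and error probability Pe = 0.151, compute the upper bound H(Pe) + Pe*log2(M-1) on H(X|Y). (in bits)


H(Pe) = -Pe*log2(Pe) - (1-Pe)*log2(1-Pe) = -0.151*log2(0.151) - 0.849*log2(0.849) = 0.411834 + 0.200503 = 0.6123. Pe*log2(M-1) = 0.151*log2(40) = 0.803611. Bound = H(Pe) + Pe*log2(M-1) = 0.411834 + 0.200503 + 0.803611 = 1.4159

1.4159 bits
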